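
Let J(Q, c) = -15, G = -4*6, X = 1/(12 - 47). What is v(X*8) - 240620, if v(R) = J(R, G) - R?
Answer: -8422217/35 ≈ -2.4063e+5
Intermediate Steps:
X = -1/35 (X = 1/(-35) = -1/35 ≈ -0.028571)
G = -24
v(R) = -15 - R
v(X*8) - 240620 = (-15 - (-1)*8/35) - 240620 = (-15 - 1*(-8/35)) - 240620 = (-15 + 8/35) - 240620 = -517/35 - 240620 = -8422217/35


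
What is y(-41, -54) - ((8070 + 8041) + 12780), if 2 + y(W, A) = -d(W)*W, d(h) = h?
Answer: -30574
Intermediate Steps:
y(W, A) = -2 - W² (y(W, A) = -2 - W*W = -2 - W²)
y(-41, -54) - ((8070 + 8041) + 12780) = (-2 - 1*(-41)²) - ((8070 + 8041) + 12780) = (-2 - 1*1681) - (16111 + 12780) = (-2 - 1681) - 1*28891 = -1683 - 28891 = -30574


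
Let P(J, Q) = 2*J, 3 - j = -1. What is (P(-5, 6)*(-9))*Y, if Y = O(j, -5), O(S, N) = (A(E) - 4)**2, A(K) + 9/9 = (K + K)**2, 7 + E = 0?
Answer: 3283290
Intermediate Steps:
E = -7 (E = -7 + 0 = -7)
A(K) = -1 + 4*K**2 (A(K) = -1 + (K + K)**2 = -1 + (2*K)**2 = -1 + 4*K**2)
j = 4 (j = 3 - 1*(-1) = 3 + 1 = 4)
O(S, N) = 36481 (O(S, N) = ((-1 + 4*(-7)**2) - 4)**2 = ((-1 + 4*49) - 4)**2 = ((-1 + 196) - 4)**2 = (195 - 4)**2 = 191**2 = 36481)
Y = 36481
(P(-5, 6)*(-9))*Y = ((2*(-5))*(-9))*36481 = -10*(-9)*36481 = 90*36481 = 3283290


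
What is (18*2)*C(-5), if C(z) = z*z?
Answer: 900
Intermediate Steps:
C(z) = z²
(18*2)*C(-5) = (18*2)*(-5)² = 36*25 = 900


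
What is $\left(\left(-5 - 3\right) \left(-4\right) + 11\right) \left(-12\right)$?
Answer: $-516$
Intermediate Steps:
$\left(\left(-5 - 3\right) \left(-4\right) + 11\right) \left(-12\right) = \left(\left(-8\right) \left(-4\right) + 11\right) \left(-12\right) = \left(32 + 11\right) \left(-12\right) = 43 \left(-12\right) = -516$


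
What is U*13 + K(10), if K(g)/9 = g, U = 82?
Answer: 1156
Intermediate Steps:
K(g) = 9*g
U*13 + K(10) = 82*13 + 9*10 = 1066 + 90 = 1156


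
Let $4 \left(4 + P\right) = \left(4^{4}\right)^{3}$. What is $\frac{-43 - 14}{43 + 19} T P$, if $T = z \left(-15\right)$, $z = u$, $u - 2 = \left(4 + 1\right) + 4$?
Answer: $636248250$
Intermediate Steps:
$u = 11$ ($u = 2 + \left(\left(4 + 1\right) + 4\right) = 2 + \left(5 + 4\right) = 2 + 9 = 11$)
$z = 11$
$T = -165$ ($T = 11 \left(-15\right) = -165$)
$P = 4194300$ ($P = -4 + \frac{\left(4^{4}\right)^{3}}{4} = -4 + \frac{256^{3}}{4} = -4 + \frac{1}{4} \cdot 16777216 = -4 + 4194304 = 4194300$)
$\frac{-43 - 14}{43 + 19} T P = \frac{-43 - 14}{43 + 19} \left(-165\right) 4194300 = - \frac{57}{62} \left(-165\right) 4194300 = \left(-57\right) \frac{1}{62} \left(-165\right) 4194300 = \left(- \frac{57}{62}\right) \left(-165\right) 4194300 = \frac{9405}{62} \cdot 4194300 = 636248250$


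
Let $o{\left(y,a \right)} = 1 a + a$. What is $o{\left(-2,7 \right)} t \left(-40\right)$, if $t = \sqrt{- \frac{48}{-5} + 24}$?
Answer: $- 224 \sqrt{210} \approx -3246.1$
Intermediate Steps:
$o{\left(y,a \right)} = 2 a$ ($o{\left(y,a \right)} = a + a = 2 a$)
$t = \frac{2 \sqrt{210}}{5}$ ($t = \sqrt{\left(-48\right) \left(- \frac{1}{5}\right) + 24} = \sqrt{\frac{48}{5} + 24} = \sqrt{\frac{168}{5}} = \frac{2 \sqrt{210}}{5} \approx 5.7966$)
$o{\left(-2,7 \right)} t \left(-40\right) = 2 \cdot 7 \frac{2 \sqrt{210}}{5} \left(-40\right) = 14 \frac{2 \sqrt{210}}{5} \left(-40\right) = \frac{28 \sqrt{210}}{5} \left(-40\right) = - 224 \sqrt{210}$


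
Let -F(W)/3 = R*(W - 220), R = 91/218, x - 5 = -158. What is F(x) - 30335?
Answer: -6511201/218 ≈ -29868.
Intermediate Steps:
x = -153 (x = 5 - 158 = -153)
R = 91/218 (R = 91*(1/218) = 91/218 ≈ 0.41743)
F(W) = 30030/109 - 273*W/218 (F(W) = -273*(W - 220)/218 = -273*(-220 + W)/218 = -3*(-10010/109 + 91*W/218) = 30030/109 - 273*W/218)
F(x) - 30335 = (30030/109 - 273/218*(-153)) - 30335 = (30030/109 + 41769/218) - 30335 = 101829/218 - 30335 = -6511201/218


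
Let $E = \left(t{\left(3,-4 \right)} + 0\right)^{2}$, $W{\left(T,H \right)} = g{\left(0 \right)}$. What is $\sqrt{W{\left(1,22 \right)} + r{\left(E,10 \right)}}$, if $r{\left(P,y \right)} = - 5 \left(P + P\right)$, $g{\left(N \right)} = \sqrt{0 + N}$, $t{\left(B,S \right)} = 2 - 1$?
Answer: $i \sqrt{10} \approx 3.1623 i$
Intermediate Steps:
$t{\left(B,S \right)} = 1$
$g{\left(N \right)} = \sqrt{N}$
$W{\left(T,H \right)} = 0$ ($W{\left(T,H \right)} = \sqrt{0} = 0$)
$E = 1$ ($E = \left(1 + 0\right)^{2} = 1^{2} = 1$)
$r{\left(P,y \right)} = - 10 P$ ($r{\left(P,y \right)} = - 5 \cdot 2 P = - 10 P$)
$\sqrt{W{\left(1,22 \right)} + r{\left(E,10 \right)}} = \sqrt{0 - 10} = \sqrt{-10} = i \sqrt{10}$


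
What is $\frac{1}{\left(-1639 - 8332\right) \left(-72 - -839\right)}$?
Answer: $- \frac{1}{7647757} \approx -1.3076 \cdot 10^{-7}$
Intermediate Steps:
$\frac{1}{\left(-1639 - 8332\right) \left(-72 - -839\right)} = \frac{1}{\left(-9971\right) \left(-72 + 839\right)} = - \frac{1}{9971 \cdot 767} = \left(- \frac{1}{9971}\right) \frac{1}{767} = - \frac{1}{7647757}$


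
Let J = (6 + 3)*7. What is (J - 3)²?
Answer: 3600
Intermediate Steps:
J = 63 (J = 9*7 = 63)
(J - 3)² = (63 - 3)² = 60² = 3600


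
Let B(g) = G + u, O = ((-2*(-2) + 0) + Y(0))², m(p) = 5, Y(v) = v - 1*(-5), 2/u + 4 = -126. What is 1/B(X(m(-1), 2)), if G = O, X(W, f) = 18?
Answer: 65/5264 ≈ 0.012348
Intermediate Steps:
u = -1/65 (u = 2/(-4 - 126) = 2/(-130) = 2*(-1/130) = -1/65 ≈ -0.015385)
Y(v) = 5 + v (Y(v) = v + 5 = 5 + v)
O = 81 (O = ((-2*(-2) + 0) + (5 + 0))² = ((4 + 0) + 5)² = (4 + 5)² = 9² = 81)
G = 81
B(g) = 5264/65 (B(g) = 81 - 1/65 = 5264/65)
1/B(X(m(-1), 2)) = 1/(5264/65) = 65/5264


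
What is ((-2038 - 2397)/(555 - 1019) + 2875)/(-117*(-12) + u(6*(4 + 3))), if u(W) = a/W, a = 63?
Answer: 446145/217384 ≈ 2.0523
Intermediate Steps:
u(W) = 63/W
((-2038 - 2397)/(555 - 1019) + 2875)/(-117*(-12) + u(6*(4 + 3))) = ((-2038 - 2397)/(555 - 1019) + 2875)/(-117*(-12) + 63/((6*(4 + 3)))) = (-4435/(-464) + 2875)/(1404 + 63/((6*7))) = (-4435*(-1/464) + 2875)/(1404 + 63/42) = (4435/464 + 2875)/(1404 + 63*(1/42)) = 1338435/(464*(1404 + 3/2)) = 1338435/(464*(2811/2)) = (1338435/464)*(2/2811) = 446145/217384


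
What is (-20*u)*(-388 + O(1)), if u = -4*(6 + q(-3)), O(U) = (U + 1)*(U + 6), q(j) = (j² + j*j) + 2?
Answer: -777920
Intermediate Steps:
q(j) = 2 + 2*j² (q(j) = (j² + j²) + 2 = 2*j² + 2 = 2 + 2*j²)
O(U) = (1 + U)*(6 + U)
u = -104 (u = -4*(6 + (2 + 2*(-3)²)) = -4*(6 + (2 + 2*9)) = -4*(6 + (2 + 18)) = -4*(6 + 20) = -4*26 = -104)
(-20*u)*(-388 + O(1)) = (-20*(-104))*(-388 + (6 + 1² + 7*1)) = 2080*(-388 + (6 + 1 + 7)) = 2080*(-388 + 14) = 2080*(-374) = -777920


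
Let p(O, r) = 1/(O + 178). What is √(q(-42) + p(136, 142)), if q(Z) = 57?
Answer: √5620286/314 ≈ 7.5500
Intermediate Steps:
p(O, r) = 1/(178 + O)
√(q(-42) + p(136, 142)) = √(57 + 1/(178 + 136)) = √(57 + 1/314) = √(17899/314) = √5620286/314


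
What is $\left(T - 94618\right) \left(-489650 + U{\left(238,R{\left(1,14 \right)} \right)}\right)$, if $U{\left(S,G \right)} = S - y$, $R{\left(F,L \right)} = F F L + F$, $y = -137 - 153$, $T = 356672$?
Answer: $-128176376588$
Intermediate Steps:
$y = -290$ ($y = -137 - 153 = -290$)
$R{\left(F,L \right)} = F + L F^{2}$ ($R{\left(F,L \right)} = F^{2} L + F = L F^{2} + F = F + L F^{2}$)
$U{\left(S,G \right)} = 290 + S$ ($U{\left(S,G \right)} = S - -290 = S + 290 = 290 + S$)
$\left(T - 94618\right) \left(-489650 + U{\left(238,R{\left(1,14 \right)} \right)}\right) = \left(356672 - 94618\right) \left(-489650 + \left(290 + 238\right)\right) = 262054 \left(-489650 + 528\right) = 262054 \left(-489122\right) = -128176376588$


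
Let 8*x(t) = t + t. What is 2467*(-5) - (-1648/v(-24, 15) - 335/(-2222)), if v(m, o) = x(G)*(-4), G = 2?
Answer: -29239633/2222 ≈ -13159.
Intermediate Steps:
x(t) = t/4 (x(t) = (t + t)/8 = (2*t)/8 = t/4)
v(m, o) = -2 (v(m, o) = ((1/4)*2)*(-4) = (1/2)*(-4) = -2)
2467*(-5) - (-1648/v(-24, 15) - 335/(-2222)) = 2467*(-5) - (-1648/(-2) - 335/(-2222)) = -12335 - (-1648*(-1/2) - 335*(-1/2222)) = -12335 - (824 + 335/2222) = -12335 - 1*1831263/2222 = -12335 - 1831263/2222 = -29239633/2222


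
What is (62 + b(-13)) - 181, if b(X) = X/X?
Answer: -118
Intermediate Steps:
b(X) = 1
(62 + b(-13)) - 181 = (62 + 1) - 181 = 63 - 181 = -118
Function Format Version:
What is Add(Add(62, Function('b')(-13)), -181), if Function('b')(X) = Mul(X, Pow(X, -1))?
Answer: -118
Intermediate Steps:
Function('b')(X) = 1
Add(Add(62, Function('b')(-13)), -181) = Add(Add(62, 1), -181) = Add(63, -181) = -118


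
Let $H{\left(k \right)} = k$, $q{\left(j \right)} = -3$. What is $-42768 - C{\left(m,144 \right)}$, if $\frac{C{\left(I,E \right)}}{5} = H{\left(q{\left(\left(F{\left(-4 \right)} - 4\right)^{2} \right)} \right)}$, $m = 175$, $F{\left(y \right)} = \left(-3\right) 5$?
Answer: $-42753$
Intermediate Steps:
$F{\left(y \right)} = -15$
$C{\left(I,E \right)} = -15$ ($C{\left(I,E \right)} = 5 \left(-3\right) = -15$)
$-42768 - C{\left(m,144 \right)} = -42768 - -15 = -42768 + 15 = -42753$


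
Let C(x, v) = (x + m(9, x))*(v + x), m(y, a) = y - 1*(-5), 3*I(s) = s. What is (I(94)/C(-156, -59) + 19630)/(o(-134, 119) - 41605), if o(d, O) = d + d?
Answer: -898955897/1917574035 ≈ -0.46880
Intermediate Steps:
o(d, O) = 2*d
I(s) = s/3
m(y, a) = 5 + y (m(y, a) = y + 5 = 5 + y)
C(x, v) = (14 + x)*(v + x) (C(x, v) = (x + (5 + 9))*(v + x) = (x + 14)*(v + x) = (14 + x)*(v + x))
(I(94)/C(-156, -59) + 19630)/(o(-134, 119) - 41605) = (((1/3)*94)/((-156)**2 + 14*(-59) + 14*(-156) - 59*(-156)) + 19630)/(2*(-134) - 41605) = (94/(3*(24336 - 826 - 2184 + 9204)) + 19630)/(-268 - 41605) = ((94/3)/30530 + 19630)/(-41873) = ((94/3)*(1/30530) + 19630)*(-1/41873) = (47/45795 + 19630)*(-1/41873) = (898955897/45795)*(-1/41873) = -898955897/1917574035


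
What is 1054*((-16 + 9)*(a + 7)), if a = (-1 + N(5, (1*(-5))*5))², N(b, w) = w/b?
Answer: -317254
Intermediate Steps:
a = 36 (a = (-1 + ((1*(-5))*5)/5)² = (-1 - 5*5*(⅕))² = (-1 - 25*⅕)² = (-1 - 5)² = (-6)² = 36)
1054*((-16 + 9)*(a + 7)) = 1054*((-16 + 9)*(36 + 7)) = 1054*(-7*43) = 1054*(-301) = -317254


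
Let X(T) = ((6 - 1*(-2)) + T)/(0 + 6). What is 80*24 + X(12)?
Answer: 5770/3 ≈ 1923.3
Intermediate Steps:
X(T) = 4/3 + T/6 (X(T) = ((6 + 2) + T)/6 = (8 + T)*(⅙) = 4/3 + T/6)
80*24 + X(12) = 80*24 + (4/3 + (⅙)*12) = 1920 + (4/3 + 2) = 1920 + 10/3 = 5770/3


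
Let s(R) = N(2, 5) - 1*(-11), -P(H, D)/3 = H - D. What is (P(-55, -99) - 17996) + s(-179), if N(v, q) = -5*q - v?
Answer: -18144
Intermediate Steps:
N(v, q) = -v - 5*q
P(H, D) = -3*H + 3*D (P(H, D) = -3*(H - D) = -3*H + 3*D)
s(R) = -16 (s(R) = (-1*2 - 5*5) - 1*(-11) = (-2 - 25) + 11 = -27 + 11 = -16)
(P(-55, -99) - 17996) + s(-179) = ((-3*(-55) + 3*(-99)) - 17996) - 16 = ((165 - 297) - 17996) - 16 = (-132 - 17996) - 16 = -18128 - 16 = -18144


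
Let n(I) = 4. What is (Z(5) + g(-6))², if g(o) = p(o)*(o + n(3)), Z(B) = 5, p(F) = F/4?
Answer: 64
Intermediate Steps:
p(F) = F/4 (p(F) = F*(¼) = F/4)
g(o) = o*(4 + o)/4 (g(o) = (o/4)*(o + 4) = (o/4)*(4 + o) = o*(4 + o)/4)
(Z(5) + g(-6))² = (5 + (¼)*(-6)*(4 - 6))² = (5 + (¼)*(-6)*(-2))² = (5 + 3)² = 8² = 64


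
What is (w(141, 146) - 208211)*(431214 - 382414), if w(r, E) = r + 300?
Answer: -10139176000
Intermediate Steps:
w(r, E) = 300 + r
(w(141, 146) - 208211)*(431214 - 382414) = ((300 + 141) - 208211)*(431214 - 382414) = (441 - 208211)*48800 = -207770*48800 = -10139176000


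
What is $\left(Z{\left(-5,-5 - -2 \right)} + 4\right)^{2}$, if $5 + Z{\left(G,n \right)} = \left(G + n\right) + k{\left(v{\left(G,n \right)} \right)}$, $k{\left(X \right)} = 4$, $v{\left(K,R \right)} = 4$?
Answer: $25$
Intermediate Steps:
$Z{\left(G,n \right)} = -1 + G + n$ ($Z{\left(G,n \right)} = -5 + \left(\left(G + n\right) + 4\right) = -5 + \left(4 + G + n\right) = -1 + G + n$)
$\left(Z{\left(-5,-5 - -2 \right)} + 4\right)^{2} = \left(\left(-1 - 5 - 3\right) + 4\right)^{2} = \left(-9 + 4\right)^{2} = \left(-5\right)^{2} = 25$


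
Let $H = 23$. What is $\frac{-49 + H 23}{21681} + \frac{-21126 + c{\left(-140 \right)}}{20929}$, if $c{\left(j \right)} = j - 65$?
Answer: $- \frac{150810497}{151253883} \approx -0.99707$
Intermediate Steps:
$c{\left(j \right)} = -65 + j$ ($c{\left(j \right)} = j - 65 = -65 + j$)
$\frac{-49 + H 23}{21681} + \frac{-21126 + c{\left(-140 \right)}}{20929} = \frac{-49 + 23 \cdot 23}{21681} + \frac{-21126 - 205}{20929} = \left(-49 + 529\right) \frac{1}{21681} + \left(-21126 - 205\right) \frac{1}{20929} = 480 \cdot \frac{1}{21681} - \frac{21331}{20929} = \frac{160}{7227} - \frac{21331}{20929} = - \frac{150810497}{151253883}$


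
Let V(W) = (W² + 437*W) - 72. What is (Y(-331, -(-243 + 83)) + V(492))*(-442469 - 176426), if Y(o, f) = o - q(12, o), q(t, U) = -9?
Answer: -282633255230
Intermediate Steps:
V(W) = -72 + W² + 437*W
Y(o, f) = 9 + o (Y(o, f) = o - 1*(-9) = o + 9 = 9 + o)
(Y(-331, -(-243 + 83)) + V(492))*(-442469 - 176426) = ((9 - 331) + (-72 + 492² + 437*492))*(-442469 - 176426) = (-322 + (-72 + 242064 + 215004))*(-618895) = (-322 + 456996)*(-618895) = 456674*(-618895) = -282633255230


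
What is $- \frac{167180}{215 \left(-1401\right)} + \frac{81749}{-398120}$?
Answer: $\frac{8386735313}{23983943160} \approx 0.34968$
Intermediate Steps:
$- \frac{167180}{215 \left(-1401\right)} + \frac{81749}{-398120} = - \frac{167180}{-301215} + 81749 \left(- \frac{1}{398120}\right) = \left(-167180\right) \left(- \frac{1}{301215}\right) - \frac{81749}{398120} = \frac{33436}{60243} - \frac{81749}{398120} = \frac{8386735313}{23983943160}$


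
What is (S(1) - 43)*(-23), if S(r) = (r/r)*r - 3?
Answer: 1035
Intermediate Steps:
S(r) = -3 + r (S(r) = 1*r - 3 = r - 3 = -3 + r)
(S(1) - 43)*(-23) = ((-3 + 1) - 43)*(-23) = (-2 - 43)*(-23) = -45*(-23) = 1035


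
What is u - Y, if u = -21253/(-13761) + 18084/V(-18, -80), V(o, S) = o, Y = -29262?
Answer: 388870417/13761 ≈ 28259.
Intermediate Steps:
u = -13803965/13761 (u = -21253/(-13761) + 18084/(-18) = -21253*(-1/13761) + 18084*(-1/18) = 21253/13761 - 3014/3 = -13803965/13761 ≈ -1003.1)
u - Y = -13803965/13761 - 1*(-29262) = -13803965/13761 + 29262 = 388870417/13761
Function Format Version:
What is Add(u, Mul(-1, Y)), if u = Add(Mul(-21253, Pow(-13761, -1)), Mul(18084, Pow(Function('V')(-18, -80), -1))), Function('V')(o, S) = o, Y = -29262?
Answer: Rational(388870417, 13761) ≈ 28259.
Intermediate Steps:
u = Rational(-13803965, 13761) (u = Add(Mul(-21253, Pow(-13761, -1)), Mul(18084, Pow(-18, -1))) = Add(Mul(-21253, Rational(-1, 13761)), Mul(18084, Rational(-1, 18))) = Add(Rational(21253, 13761), Rational(-3014, 3)) = Rational(-13803965, 13761) ≈ -1003.1)
Add(u, Mul(-1, Y)) = Add(Rational(-13803965, 13761), Mul(-1, -29262)) = Add(Rational(-13803965, 13761), 29262) = Rational(388870417, 13761)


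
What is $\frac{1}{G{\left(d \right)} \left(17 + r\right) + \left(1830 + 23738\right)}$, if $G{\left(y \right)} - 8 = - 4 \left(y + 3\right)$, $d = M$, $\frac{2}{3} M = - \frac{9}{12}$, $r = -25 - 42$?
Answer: $\frac{1}{25543} \approx 3.915 \cdot 10^{-5}$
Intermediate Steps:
$r = -67$
$M = - \frac{9}{8}$ ($M = \frac{3 \left(- \frac{9}{12}\right)}{2} = \frac{3 \left(\left(-9\right) \frac{1}{12}\right)}{2} = \frac{3}{2} \left(- \frac{3}{4}\right) = - \frac{9}{8} \approx -1.125$)
$d = - \frac{9}{8} \approx -1.125$
$G{\left(y \right)} = -4 - 4 y$ ($G{\left(y \right)} = 8 - 4 \left(y + 3\right) = 8 - 4 \left(3 + y\right) = 8 - \left(12 + 4 y\right) = -4 - 4 y$)
$\frac{1}{G{\left(d \right)} \left(17 + r\right) + \left(1830 + 23738\right)} = \frac{1}{\left(-4 - - \frac{9}{2}\right) \left(17 - 67\right) + \left(1830 + 23738\right)} = \frac{1}{\left(-4 + \frac{9}{2}\right) \left(-50\right) + 25568} = \frac{1}{\frac{1}{2} \left(-50\right) + 25568} = \frac{1}{-25 + 25568} = \frac{1}{25543}$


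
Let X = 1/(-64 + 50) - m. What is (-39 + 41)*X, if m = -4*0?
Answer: -1/7 ≈ -0.14286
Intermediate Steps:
m = 0
X = -1/14 (X = 1/(-64 + 50) - 1*0 = 1/(-14) + 0 = -1/14 + 0 = -1/14 ≈ -0.071429)
(-39 + 41)*X = (-39 + 41)*(-1/14) = 2*(-1/14) = -1/7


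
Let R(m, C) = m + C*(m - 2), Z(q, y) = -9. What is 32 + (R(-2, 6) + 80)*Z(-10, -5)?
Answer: -454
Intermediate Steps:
R(m, C) = m + C*(-2 + m)
32 + (R(-2, 6) + 80)*Z(-10, -5) = 32 + ((-2 - 2*6 + 6*(-2)) + 80)*(-9) = 32 + ((-2 - 12 - 12) + 80)*(-9) = 32 + (-26 + 80)*(-9) = 32 + 54*(-9) = 32 - 486 = -454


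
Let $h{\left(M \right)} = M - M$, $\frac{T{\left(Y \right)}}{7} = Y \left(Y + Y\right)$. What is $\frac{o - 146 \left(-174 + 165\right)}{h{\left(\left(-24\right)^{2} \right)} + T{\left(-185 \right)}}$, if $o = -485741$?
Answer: $- \frac{484427}{479150} \approx -1.011$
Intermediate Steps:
$T{\left(Y \right)} = 14 Y^{2}$ ($T{\left(Y \right)} = 7 Y \left(Y + Y\right) = 7 Y 2 Y = 7 \cdot 2 Y^{2} = 14 Y^{2}$)
$h{\left(M \right)} = 0$
$\frac{o - 146 \left(-174 + 165\right)}{h{\left(\left(-24\right)^{2} \right)} + T{\left(-185 \right)}} = \frac{-485741 - 146 \left(-174 + 165\right)}{0 + 14 \left(-185\right)^{2}} = \frac{-485741 - -1314}{0 + 14 \cdot 34225} = \frac{-485741 + 1314}{0 + 479150} = - \frac{484427}{479150}$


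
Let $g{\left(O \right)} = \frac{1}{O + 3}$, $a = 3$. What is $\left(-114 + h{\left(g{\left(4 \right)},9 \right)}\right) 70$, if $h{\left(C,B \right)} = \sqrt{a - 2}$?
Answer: $-7910$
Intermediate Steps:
$g{\left(O \right)} = \frac{1}{3 + O}$
$h{\left(C,B \right)} = 1$ ($h{\left(C,B \right)} = \sqrt{3 - 2} = \sqrt{1} = 1$)
$\left(-114 + h{\left(g{\left(4 \right)},9 \right)}\right) 70 = \left(-114 + 1\right) 70 = \left(-113\right) 70 = -7910$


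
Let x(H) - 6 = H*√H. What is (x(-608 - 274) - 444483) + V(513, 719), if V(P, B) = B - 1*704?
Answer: -444462 - 18522*I*√2 ≈ -4.4446e+5 - 26194.0*I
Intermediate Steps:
V(P, B) = -704 + B (V(P, B) = B - 704 = -704 + B)
x(H) = 6 + H^(3/2) (x(H) = 6 + H*√H = 6 + H^(3/2))
(x(-608 - 274) - 444483) + V(513, 719) = ((6 + (-608 - 274)^(3/2)) - 444483) + (-704 + 719) = ((6 + (-882)^(3/2)) - 444483) + 15 = ((6 - 18522*I*√2) - 444483) + 15 = (-444477 - 18522*I*√2) + 15 = -444462 - 18522*I*√2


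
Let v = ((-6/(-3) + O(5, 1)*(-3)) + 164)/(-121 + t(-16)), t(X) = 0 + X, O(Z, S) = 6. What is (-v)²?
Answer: 21904/18769 ≈ 1.1670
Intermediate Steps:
t(X) = X
v = -148/137 (v = ((-6/(-3) + 6*(-3)) + 164)/(-121 - 16) = ((-6*(-⅓) - 18) + 164)/(-137) = ((2 - 18) + 164)*(-1/137) = (-16 + 164)*(-1/137) = 148*(-1/137) = -148/137 ≈ -1.0803)
(-v)² = (-1*(-148/137))² = (148/137)² = 21904/18769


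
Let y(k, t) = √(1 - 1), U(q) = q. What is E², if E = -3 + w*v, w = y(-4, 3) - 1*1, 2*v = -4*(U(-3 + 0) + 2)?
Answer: 25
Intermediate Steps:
y(k, t) = 0 (y(k, t) = √0 = 0)
v = 2 (v = (-4*((-3 + 0) + 2))/2 = (-4*(-3 + 2))/2 = (-4*(-1))/2 = (½)*4 = 2)
w = -1 (w = 0 - 1*1 = 0 - 1 = -1)
E = -5 (E = -3 - 1*2 = -3 - 2 = -5)
E² = (-5)² = 25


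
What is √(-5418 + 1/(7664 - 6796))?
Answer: I*√1020512591/434 ≈ 73.607*I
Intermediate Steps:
√(-5418 + 1/(7664 - 6796)) = √(-5418 + 1/868) = √(-4702823/868) = I*√1020512591/434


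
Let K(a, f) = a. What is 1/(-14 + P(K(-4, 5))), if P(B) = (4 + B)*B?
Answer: -1/14 ≈ -0.071429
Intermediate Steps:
P(B) = B*(4 + B)
1/(-14 + P(K(-4, 5))) = 1/(-14 - 4*(4 - 4)) = 1/(-14 - 4*0) = 1/(-14 + 0) = 1/(-14) = -1/14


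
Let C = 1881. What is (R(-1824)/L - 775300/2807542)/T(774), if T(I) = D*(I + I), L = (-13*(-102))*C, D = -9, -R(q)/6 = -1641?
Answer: 52947634813/2710001595339324 ≈ 1.9538e-5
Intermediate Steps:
R(q) = 9846 (R(q) = -6*(-1641) = 9846)
L = 2494206 (L = -13*(-102)*1881 = 1326*1881 = 2494206)
T(I) = -18*I (T(I) = -9*(I + I) = -18*I)
(R(-1824)/L - 775300/2807542)/T(774) = (9846/2494206 - 775300/2807542)/((-18*774)) = (9846*(1/2494206) - 775300*1/2807542)/(-13932) = (547/138567 - 387650/1403771)*(-1/13932) = -52947634813/194516336157*(-1/13932) = 52947634813/2710001595339324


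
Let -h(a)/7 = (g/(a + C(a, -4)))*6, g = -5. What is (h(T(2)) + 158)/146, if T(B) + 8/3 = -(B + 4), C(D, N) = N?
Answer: 2687/2774 ≈ 0.96864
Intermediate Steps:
T(B) = -20/3 - B (T(B) = -8/3 - (B + 4) = -8/3 - (4 + B) = -8/3 + (-4 - B) = -20/3 - B)
h(a) = 210/(-4 + a) (h(a) = -7*-5/(a - 4)*6 = -7*-5/(-4 + a)*6 = -7*(-5/(-4 + a))*6 = -(-210)/(-4 + a) = 210/(-4 + a))
(h(T(2)) + 158)/146 = (210/(-4 + (-20/3 - 1*2)) + 158)/146 = (210/(-4 + (-20/3 - 2)) + 158)/146 = (210/(-4 - 26/3) + 158)/146 = (210/(-38/3) + 158)/146 = (210*(-3/38) + 158)/146 = (-315/19 + 158)/146 = (1/146)*(2687/19) = 2687/2774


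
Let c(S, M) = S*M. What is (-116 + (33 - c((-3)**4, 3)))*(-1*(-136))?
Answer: -44336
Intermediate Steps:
c(S, M) = M*S
(-116 + (33 - c((-3)**4, 3)))*(-1*(-136)) = (-116 + (33 - 3*(-3)**4))*(-1*(-136)) = (-116 + (33 - 3*81))*136 = (-116 + (33 - 1*243))*136 = (-116 + (33 - 243))*136 = (-116 - 210)*136 = -326*136 = -44336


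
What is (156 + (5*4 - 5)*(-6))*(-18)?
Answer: -1188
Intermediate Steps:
(156 + (5*4 - 5)*(-6))*(-18) = (156 + (20 - 5)*(-6))*(-18) = (156 + 15*(-6))*(-18) = (156 - 90)*(-18) = 66*(-18) = -1188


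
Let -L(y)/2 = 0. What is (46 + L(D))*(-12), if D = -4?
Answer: -552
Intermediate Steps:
L(y) = 0 (L(y) = -2*0 = 0)
(46 + L(D))*(-12) = (46 + 0)*(-12) = 46*(-12) = -552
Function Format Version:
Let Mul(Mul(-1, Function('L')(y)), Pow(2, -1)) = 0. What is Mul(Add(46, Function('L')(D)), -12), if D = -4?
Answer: -552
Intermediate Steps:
Function('L')(y) = 0 (Function('L')(y) = Mul(-2, 0) = 0)
Mul(Add(46, Function('L')(D)), -12) = Mul(Add(46, 0), -12) = Mul(46, -12) = -552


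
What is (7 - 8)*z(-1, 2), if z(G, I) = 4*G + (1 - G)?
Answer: 2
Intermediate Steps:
z(G, I) = 1 + 3*G
(7 - 8)*z(-1, 2) = (7 - 8)*(1 + 3*(-1)) = -(1 - 3) = -1*(-2) = 2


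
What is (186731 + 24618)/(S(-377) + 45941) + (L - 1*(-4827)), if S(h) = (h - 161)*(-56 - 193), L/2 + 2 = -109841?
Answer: -38653567328/179903 ≈ -2.1486e+5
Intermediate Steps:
L = -219686 (L = -4 + 2*(-109841) = -4 - 219682 = -219686)
S(h) = 40089 - 249*h (S(h) = (-161 + h)*(-249) = 40089 - 249*h)
(186731 + 24618)/(S(-377) + 45941) + (L - 1*(-4827)) = (186731 + 24618)/((40089 - 249*(-377)) + 45941) + (-219686 - 1*(-4827)) = 211349/((40089 + 93873) + 45941) + (-219686 + 4827) = 211349/(133962 + 45941) - 214859 = 211349/179903 - 214859 = -38653567328/179903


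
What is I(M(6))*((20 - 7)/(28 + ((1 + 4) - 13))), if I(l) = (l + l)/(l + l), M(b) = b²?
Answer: 13/20 ≈ 0.65000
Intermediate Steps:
I(l) = 1 (I(l) = (2*l)/((2*l)) = (2*l)*(1/(2*l)) = 1)
I(M(6))*((20 - 7)/(28 + ((1 + 4) - 13))) = 1*((20 - 7)/(28 + ((1 + 4) - 13))) = 1*(13/(28 + (5 - 13))) = 1*(13/(28 - 8)) = 1*(13/20) = 13/20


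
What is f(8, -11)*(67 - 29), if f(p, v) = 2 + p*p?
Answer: 2508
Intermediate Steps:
f(p, v) = 2 + p²
f(8, -11)*(67 - 29) = (2 + 8²)*(67 - 29) = (2 + 64)*38 = 66*38 = 2508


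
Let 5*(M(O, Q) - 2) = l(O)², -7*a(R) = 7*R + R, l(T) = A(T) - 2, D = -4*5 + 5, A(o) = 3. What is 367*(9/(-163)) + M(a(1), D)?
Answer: -14722/815 ≈ -18.064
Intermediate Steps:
D = -15 (D = -20 + 5 = -15)
l(T) = 1 (l(T) = 3 - 2 = 1)
a(R) = -8*R/7 (a(R) = -(7*R + R)/7 = -8*R/7)
M(O, Q) = 11/5 (M(O, Q) = 2 + (⅕)*1² = 2 + (⅕)*1 = 2 + ⅕ = 11/5)
367*(9/(-163)) + M(a(1), D) = 367*(9/(-163)) + 11/5 = 367*(9*(-1/163)) + 11/5 = 367*(-9/163) + 11/5 = -3303/163 + 11/5 = -14722/815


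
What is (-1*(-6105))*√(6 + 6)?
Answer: 12210*√3 ≈ 21148.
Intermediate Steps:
(-1*(-6105))*√(6 + 6) = 6105*√12 = 6105*(2*√3) = 12210*√3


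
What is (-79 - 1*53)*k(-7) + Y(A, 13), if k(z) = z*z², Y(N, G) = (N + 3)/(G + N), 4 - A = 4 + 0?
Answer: 588591/13 ≈ 45276.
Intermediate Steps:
A = 0 (A = 4 - (4 + 0) = 4 - 1*4 = 4 - 4 = 0)
Y(N, G) = (3 + N)/(G + N)
k(z) = z³
(-79 - 1*53)*k(-7) + Y(A, 13) = (-79 - 1*53)*(-7)³ + (3 + 0)/(13 + 0) = (-79 - 53)*(-343) + 3/13 = -132*(-343) + (1/13)*3 = 45276 + 3/13 = 588591/13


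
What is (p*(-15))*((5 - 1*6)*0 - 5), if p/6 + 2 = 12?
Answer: 4500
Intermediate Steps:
p = 60 (p = -12 + 6*12 = -12 + 72 = 60)
(p*(-15))*((5 - 1*6)*0 - 5) = (60*(-15))*((5 - 1*6)*0 - 5) = -900*((5 - 6)*0 - 5) = -900*(-1*0 - 5) = -900*(0 - 5) = -900*(-5) = 4500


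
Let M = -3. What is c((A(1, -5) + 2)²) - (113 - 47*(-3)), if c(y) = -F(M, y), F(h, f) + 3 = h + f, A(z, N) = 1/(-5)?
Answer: -6281/25 ≈ -251.24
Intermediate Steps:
A(z, N) = -⅕
F(h, f) = -3 + f + h (F(h, f) = -3 + (h + f) = -3 + (f + h) = -3 + f + h)
c(y) = 6 - y (c(y) = -(-3 + y - 3) = -(-6 + y) = 6 - y)
c((A(1, -5) + 2)²) - (113 - 47*(-3)) = (6 - (-⅕ + 2)²) - (113 - 47*(-3)) = (6 - (9/5)²) - (113 + 141) = (6 - 1*81/25) - 1*254 = (6 - 81/25) - 254 = 69/25 - 254 = -6281/25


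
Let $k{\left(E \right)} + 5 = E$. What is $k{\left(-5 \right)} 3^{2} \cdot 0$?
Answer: $0$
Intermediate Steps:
$k{\left(E \right)} = -5 + E$
$k{\left(-5 \right)} 3^{2} \cdot 0 = \left(-5 - 5\right) 3^{2} \cdot 0 = \left(-10\right) 9 \cdot 0 = \left(-90\right) 0 = 0$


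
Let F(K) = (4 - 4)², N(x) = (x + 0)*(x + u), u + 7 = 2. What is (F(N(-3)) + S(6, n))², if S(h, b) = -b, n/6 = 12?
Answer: 5184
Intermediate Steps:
u = -5 (u = -7 + 2 = -5)
n = 72 (n = 6*12 = 72)
N(x) = x*(-5 + x) (N(x) = (x + 0)*(x - 5) = x*(-5 + x))
F(K) = 0 (F(K) = 0² = 0)
(F(N(-3)) + S(6, n))² = (0 - 1*72)² = (0 - 72)² = (-72)² = 5184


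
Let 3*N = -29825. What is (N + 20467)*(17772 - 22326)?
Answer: -47932368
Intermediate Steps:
N = -29825/3 (N = (⅓)*(-29825) = -29825/3 ≈ -9941.7)
(N + 20467)*(17772 - 22326) = (-29825/3 + 20467)*(17772 - 22326) = (31576/3)*(-4554) = -47932368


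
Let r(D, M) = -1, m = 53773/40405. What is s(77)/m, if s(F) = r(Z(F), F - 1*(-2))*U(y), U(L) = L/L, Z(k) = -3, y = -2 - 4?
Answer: -40405/53773 ≈ -0.75140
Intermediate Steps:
y = -6
m = 53773/40405 (m = 53773*(1/40405) = 53773/40405 ≈ 1.3309)
U(L) = 1
s(F) = -1 (s(F) = -1*1 = -1)
s(77)/m = -1/53773/40405 = -1*40405/53773 = -40405/53773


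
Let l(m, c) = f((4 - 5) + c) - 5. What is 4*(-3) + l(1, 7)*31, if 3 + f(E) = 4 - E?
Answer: -322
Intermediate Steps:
f(E) = 1 - E (f(E) = -3 + (4 - E) = 1 - E)
l(m, c) = -3 - c (l(m, c) = (1 - ((4 - 5) + c)) - 5 = (1 - (-1 + c)) - 5 = (1 + (1 - c)) - 5 = (2 - c) - 5 = -3 - c)
4*(-3) + l(1, 7)*31 = 4*(-3) + (-3 - 1*7)*31 = -12 + (-3 - 7)*31 = -12 - 10*31 = -12 - 310 = -322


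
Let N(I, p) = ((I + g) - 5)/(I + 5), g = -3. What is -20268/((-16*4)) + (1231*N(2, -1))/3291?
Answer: 38870101/122864 ≈ 316.37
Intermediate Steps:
N(I, p) = (-8 + I)/(5 + I) (N(I, p) = ((I - 3) - 5)/(I + 5) = ((-3 + I) - 5)/(5 + I) = (-8 + I)/(5 + I))
-20268/((-16*4)) + (1231*N(2, -1))/3291 = -20268/((-16*4)) + (1231*((-8 + 2)/(5 + 2)))/3291 = -20268/(-64) + (1231*(-6/7))*(1/3291) = -20268*(-1/64) + (1231*((⅐)*(-6)))*(1/3291) = 5067/16 + (1231*(-6/7))*(1/3291) = 5067/16 - 7386/7*1/3291 = 5067/16 - 2462/7679 = 38870101/122864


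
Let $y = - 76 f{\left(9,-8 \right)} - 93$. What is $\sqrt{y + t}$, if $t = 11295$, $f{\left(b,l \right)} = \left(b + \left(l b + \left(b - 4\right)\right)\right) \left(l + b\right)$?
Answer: $\sqrt{15610} \approx 124.94$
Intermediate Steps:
$f{\left(b,l \right)} = \left(b + l\right) \left(-4 + 2 b + b l\right)$ ($f{\left(b,l \right)} = \left(b + \left(b l + \left(-4 + b\right)\right)\right) \left(b + l\right) = \left(b + \left(-4 + b + b l\right)\right) \left(b + l\right) = \left(-4 + 2 b + b l\right) \left(b + l\right) = \left(b + l\right) \left(-4 + 2 b + b l\right)$)
$y = 4315$ ($y = - 76 \left(\left(-4\right) 9 - -32 + 2 \cdot 9^{2} + 9 \left(-8\right)^{2} - 8 \cdot 9^{2} + 2 \cdot 9 \left(-8\right)\right) - 93 = - 76 \left(-36 + 32 + 2 \cdot 81 + 9 \cdot 64 - 648 - 144\right) - 93 = - 76 \left(-36 + 32 + 162 + 576 - 648 - 144\right) - 93 = \left(-76\right) \left(-58\right) - 93 = 4408 - 93 = 4315$)
$\sqrt{y + t} = \sqrt{4315 + 11295} = \sqrt{15610}$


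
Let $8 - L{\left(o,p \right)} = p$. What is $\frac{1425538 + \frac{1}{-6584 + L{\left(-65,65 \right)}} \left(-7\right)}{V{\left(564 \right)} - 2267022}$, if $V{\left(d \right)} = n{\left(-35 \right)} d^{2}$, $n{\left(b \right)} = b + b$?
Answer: $- \frac{3155665955}{54309526874} \approx -0.058105$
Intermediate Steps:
$n{\left(b \right)} = 2 b$
$L{\left(o,p \right)} = 8 - p$
$V{\left(d \right)} = - 70 d^{2}$ ($V{\left(d \right)} = 2 \left(-35\right) d^{2} = - 70 d^{2}$)
$\frac{1425538 + \frac{1}{-6584 + L{\left(-65,65 \right)}} \left(-7\right)}{V{\left(564 \right)} - 2267022} = \frac{1425538 + \frac{1}{-6584 + \left(8 - 65\right)} \left(-7\right)}{- 70 \cdot 564^{2} - 2267022} = \frac{1425538 + \frac{1}{-6584 + \left(8 - 65\right)} \left(-7\right)}{\left(-70\right) 318096 - 2267022} = \frac{1425538 + \frac{1}{-6584 - 57} \left(-7\right)}{-22266720 - 2267022} = \frac{1425538 + \frac{1}{-6641} \left(-7\right)}{-24533742} = \left(1425538 - - \frac{7}{6641}\right) \left(- \frac{1}{24533742}\right) = \left(1425538 + \frac{7}{6641}\right) \left(- \frac{1}{24533742}\right) = \frac{9466997865}{6641} \left(- \frac{1}{24533742}\right) = - \frac{3155665955}{54309526874}$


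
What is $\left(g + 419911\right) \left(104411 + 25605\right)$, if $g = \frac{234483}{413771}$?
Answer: $\frac{22589919707981824}{413771} \approx 5.4595 \cdot 10^{10}$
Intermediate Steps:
$g = \frac{234483}{413771}$ ($g = 234483 \cdot \frac{1}{413771} = \frac{234483}{413771} \approx 0.5667$)
$\left(g + 419911\right) \left(104411 + 25605\right) = \left(\frac{234483}{413771} + 419911\right) \left(104411 + 25605\right) = \frac{173747228864}{413771} \cdot 130016 = \frac{22589919707981824}{413771}$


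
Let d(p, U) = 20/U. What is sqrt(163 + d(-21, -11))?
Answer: 3*sqrt(2167)/11 ≈ 12.696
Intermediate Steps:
sqrt(163 + d(-21, -11)) = sqrt(163 + 20/(-11)) = sqrt(163 + 20*(-1/11)) = sqrt(163 - 20/11) = sqrt(1773/11) = 3*sqrt(2167)/11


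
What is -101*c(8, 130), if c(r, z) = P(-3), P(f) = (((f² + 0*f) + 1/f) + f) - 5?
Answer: -202/3 ≈ -67.333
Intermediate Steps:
P(f) = -5 + f + 1/f + f² (P(f) = (((f² + 0) + 1/f) + f) - 5 = ((f² + 1/f) + f) - 5 = ((1/f + f²) + f) - 5 = (f + 1/f + f²) - 5 = -5 + f + 1/f + f²)
c(r, z) = ⅔ (c(r, z) = -5 - 3 + 1/(-3) + (-3)² = -5 - 3 - ⅓ + 9 = ⅔)
-101*c(8, 130) = -101*⅔ = -202/3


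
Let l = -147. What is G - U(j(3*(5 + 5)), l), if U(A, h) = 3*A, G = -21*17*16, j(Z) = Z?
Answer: -5802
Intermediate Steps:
G = -5712 (G = -357*16 = -5712)
G - U(j(3*(5 + 5)), l) = -5712 - 3*3*(5 + 5) = -5712 - 3*3*10 = -5712 - 3*30 = -5712 - 1*90 = -5712 - 90 = -5802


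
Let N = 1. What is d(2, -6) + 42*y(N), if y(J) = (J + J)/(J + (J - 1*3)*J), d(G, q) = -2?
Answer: -86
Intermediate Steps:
y(J) = 2*J/(J + J*(-3 + J)) (y(J) = (2*J)/(J + (J - 3)*J) = (2*J)/(J + (-3 + J)*J) = (2*J)/(J + J*(-3 + J)) = 2*J/(J + J*(-3 + J)))
d(2, -6) + 42*y(N) = -2 + 42*(2/(-2 + 1)) = -2 + 42*(2/(-1)) = -2 + 42*(2*(-1)) = -2 + 42*(-2) = -2 - 84 = -86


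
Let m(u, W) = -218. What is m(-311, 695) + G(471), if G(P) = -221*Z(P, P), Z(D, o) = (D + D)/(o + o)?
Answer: -439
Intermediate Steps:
Z(D, o) = D/o (Z(D, o) = (2*D)/((2*o)) = (2*D)*(1/(2*o)) = D/o)
G(P) = -221 (G(P) = -221*P/P = -221*1 = -221)
m(-311, 695) + G(471) = -218 - 221 = -439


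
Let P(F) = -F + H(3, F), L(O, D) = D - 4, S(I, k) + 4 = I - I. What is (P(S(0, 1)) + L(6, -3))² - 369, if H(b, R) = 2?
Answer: -368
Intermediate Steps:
S(I, k) = -4 (S(I, k) = -4 + (I - I) = -4 + 0 = -4)
L(O, D) = -4 + D
P(F) = 2 - F (P(F) = -F + 2 = 2 - F)
(P(S(0, 1)) + L(6, -3))² - 369 = ((2 - 1*(-4)) + (-4 - 3))² - 369 = ((2 + 4) - 7)² - 369 = (6 - 7)² - 369 = (-1)² - 369 = 1 - 369 = -368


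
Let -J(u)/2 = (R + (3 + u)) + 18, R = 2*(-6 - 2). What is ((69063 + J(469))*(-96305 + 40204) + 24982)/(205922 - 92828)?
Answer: -3821294633/113094 ≈ -33789.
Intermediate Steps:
R = -16 (R = 2*(-8) = -16)
J(u) = -10 - 2*u (J(u) = -2*((-16 + (3 + u)) + 18) = -2*((-13 + u) + 18) = -2*(5 + u) = -10 - 2*u)
((69063 + J(469))*(-96305 + 40204) + 24982)/(205922 - 92828) = ((69063 + (-10 - 2*469))*(-96305 + 40204) + 24982)/(205922 - 92828) = ((69063 + (-10 - 938))*(-56101) + 24982)/113094 = ((69063 - 948)*(-56101) + 24982)*(1/113094) = (68115*(-56101) + 24982)*(1/113094) = (-3821319615 + 24982)*(1/113094) = -3821294633*1/113094 = -3821294633/113094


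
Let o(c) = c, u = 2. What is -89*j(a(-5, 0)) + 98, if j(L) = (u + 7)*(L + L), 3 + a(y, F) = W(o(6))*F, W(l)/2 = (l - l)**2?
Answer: 4904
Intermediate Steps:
W(l) = 0 (W(l) = 2*(l - l)**2 = 2*0**2 = 2*0 = 0)
a(y, F) = -3 (a(y, F) = -3 + 0*F = -3 + 0 = -3)
j(L) = 18*L (j(L) = (2 + 7)*(L + L) = 9*(2*L) = 18*L)
-89*j(a(-5, 0)) + 98 = -1602*(-3) + 98 = -89*(-54) + 98 = 4806 + 98 = 4904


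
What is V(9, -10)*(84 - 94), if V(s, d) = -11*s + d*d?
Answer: -10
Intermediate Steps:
V(s, d) = d**2 - 11*s (V(s, d) = -11*s + d**2 = d**2 - 11*s)
V(9, -10)*(84 - 94) = ((-10)**2 - 11*9)*(84 - 94) = (100 - 99)*(-10) = 1*(-10) = -10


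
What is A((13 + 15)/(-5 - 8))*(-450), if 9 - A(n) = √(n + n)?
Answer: -4050 + 900*I*√182/13 ≈ -4050.0 + 933.97*I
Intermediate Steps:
A(n) = 9 - √2*√n (A(n) = 9 - √(n + n) = 9 - √(2*n) = 9 - √2*√n)
A((13 + 15)/(-5 - 8))*(-450) = (9 - √2*√((13 + 15)/(-5 - 8)))*(-450) = (9 - √2*√(28/(-13)))*(-450) = (9 - √2*√(28*(-1/13)))*(-450) = (9 - √2*√(-28/13))*(-450) = (9 - √2*2*I*√91/13)*(-450) = (9 - 2*I*√182/13)*(-450) = -4050 + 900*I*√182/13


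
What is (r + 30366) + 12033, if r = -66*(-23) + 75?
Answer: 43992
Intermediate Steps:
r = 1593 (r = 1518 + 75 = 1593)
(r + 30366) + 12033 = (1593 + 30366) + 12033 = 31959 + 12033 = 43992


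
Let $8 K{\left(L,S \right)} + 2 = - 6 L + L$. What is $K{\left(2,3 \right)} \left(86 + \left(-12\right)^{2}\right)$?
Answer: $-345$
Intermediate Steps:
$K{\left(L,S \right)} = - \frac{1}{4} - \frac{5 L}{8}$ ($K{\left(L,S \right)} = - \frac{1}{4} + \frac{- 6 L + L}{8} = - \frac{1}{4} + \frac{\left(-5\right) L}{8} = - \frac{1}{4} - \frac{5 L}{8}$)
$K{\left(2,3 \right)} \left(86 + \left(-12\right)^{2}\right) = \left(- \frac{1}{4} - \frac{5}{4}\right) \left(86 + \left(-12\right)^{2}\right) = \left(- \frac{1}{4} - \frac{5}{4}\right) \left(86 + 144\right) = \left(- \frac{3}{2}\right) 230 = -345$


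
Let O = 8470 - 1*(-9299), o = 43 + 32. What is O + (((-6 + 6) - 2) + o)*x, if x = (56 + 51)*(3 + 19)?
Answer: 189611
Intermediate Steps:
o = 75
x = 2354 (x = 107*22 = 2354)
O = 17769 (O = 8470 + 9299 = 17769)
O + (((-6 + 6) - 2) + o)*x = 17769 + (((-6 + 6) - 2) + 75)*2354 = 17769 + ((0 - 2) + 75)*2354 = 17769 + (-2 + 75)*2354 = 17769 + 73*2354 = 17769 + 171842 = 189611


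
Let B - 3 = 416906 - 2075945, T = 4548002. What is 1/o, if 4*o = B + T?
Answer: 2/1444483 ≈ 1.3846e-6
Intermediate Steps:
B = -1659036 (B = 3 + (416906 - 2075945) = 3 - 1659039 = -1659036)
o = 1444483/2 (o = (-1659036 + 4548002)/4 = (¼)*2888966 = 1444483/2 ≈ 7.2224e+5)
1/o = 1/(1444483/2) = 2/1444483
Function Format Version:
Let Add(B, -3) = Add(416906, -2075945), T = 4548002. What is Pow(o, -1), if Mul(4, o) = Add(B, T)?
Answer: Rational(2, 1444483) ≈ 1.3846e-6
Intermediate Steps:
B = -1659036 (B = Add(3, Add(416906, -2075945)) = Add(3, -1659039) = -1659036)
o = Rational(1444483, 2) (o = Mul(Rational(1, 4), Add(-1659036, 4548002)) = Mul(Rational(1, 4), 2888966) = Rational(1444483, 2) ≈ 7.2224e+5)
Pow(o, -1) = Pow(Rational(1444483, 2), -1) = Rational(2, 1444483)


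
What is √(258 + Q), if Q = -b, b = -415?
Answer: √673 ≈ 25.942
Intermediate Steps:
Q = 415 (Q = -1*(-415) = 415)
√(258 + Q) = √(258 + 415) = √673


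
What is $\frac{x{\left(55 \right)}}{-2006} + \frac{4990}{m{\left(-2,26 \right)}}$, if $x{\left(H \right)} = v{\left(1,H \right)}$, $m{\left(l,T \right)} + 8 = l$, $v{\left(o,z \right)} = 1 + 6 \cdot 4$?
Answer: $- \frac{1001019}{2006} \approx -499.01$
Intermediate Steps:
$v{\left(o,z \right)} = 25$ ($v{\left(o,z \right)} = 1 + 24 = 25$)
$m{\left(l,T \right)} = -8 + l$
$x{\left(H \right)} = 25$
$\frac{x{\left(55 \right)}}{-2006} + \frac{4990}{m{\left(-2,26 \right)}} = \frac{25}{-2006} + \frac{4990}{-8 - 2} = 25 \left(- \frac{1}{2006}\right) + \frac{4990}{-10} = - \frac{25}{2006} + 4990 \left(- \frac{1}{10}\right) = - \frac{25}{2006} - 499 = - \frac{1001019}{2006}$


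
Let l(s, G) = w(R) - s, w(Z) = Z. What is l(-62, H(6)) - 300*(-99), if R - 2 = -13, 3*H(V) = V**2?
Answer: 29751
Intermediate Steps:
H(V) = V**2/3
R = -11 (R = 2 - 13 = -11)
l(s, G) = -11 - s
l(-62, H(6)) - 300*(-99) = (-11 - 1*(-62)) - 300*(-99) = (-11 + 62) - 1*(-29700) = 51 + 29700 = 29751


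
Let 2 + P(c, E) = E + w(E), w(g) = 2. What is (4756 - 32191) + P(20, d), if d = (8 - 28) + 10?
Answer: -27445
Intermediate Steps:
d = -10 (d = -20 + 10 = -10)
P(c, E) = E (P(c, E) = -2 + (E + 2) = -2 + (2 + E) = E)
(4756 - 32191) + P(20, d) = (4756 - 32191) - 10 = -27435 - 10 = -27445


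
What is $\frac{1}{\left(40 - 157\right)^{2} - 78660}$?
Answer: $- \frac{1}{64971} \approx -1.5391 \cdot 10^{-5}$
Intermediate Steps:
$\frac{1}{\left(40 - 157\right)^{2} - 78660} = \frac{1}{\left(-117\right)^{2} - 78660} = \frac{1}{13689 - 78660} = \frac{1}{-64971} = - \frac{1}{64971}$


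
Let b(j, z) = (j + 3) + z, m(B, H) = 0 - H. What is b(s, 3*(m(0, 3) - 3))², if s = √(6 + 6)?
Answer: 237 - 60*√3 ≈ 133.08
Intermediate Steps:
m(B, H) = -H
s = 2*√3 (s = √12 = 2*√3 ≈ 3.4641)
b(j, z) = 3 + j + z (b(j, z) = (3 + j) + z = 3 + j + z)
b(s, 3*(m(0, 3) - 3))² = (3 + 2*√3 + 3*(-1*3 - 3))² = (3 + 2*√3 + 3*(-3 - 3))² = (3 + 2*√3 + 3*(-6))² = (3 + 2*√3 - 18)² = (-15 + 2*√3)²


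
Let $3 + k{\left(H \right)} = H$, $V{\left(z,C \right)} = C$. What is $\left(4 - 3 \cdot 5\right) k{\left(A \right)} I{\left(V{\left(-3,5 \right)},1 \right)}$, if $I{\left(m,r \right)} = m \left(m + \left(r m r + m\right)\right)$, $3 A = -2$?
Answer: $3025$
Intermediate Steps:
$A = - \frac{2}{3}$ ($A = \frac{1}{3} \left(-2\right) = - \frac{2}{3} \approx -0.66667$)
$k{\left(H \right)} = -3 + H$
$I{\left(m,r \right)} = m \left(2 m + m r^{2}\right)$ ($I{\left(m,r \right)} = m \left(m + \left(m r r + m\right)\right) = m \left(m + \left(m r^{2} + m\right)\right) = m \left(m + \left(m + m r^{2}\right)\right) = m \left(2 m + m r^{2}\right)$)
$\left(4 - 3 \cdot 5\right) k{\left(A \right)} I{\left(V{\left(-3,5 \right)},1 \right)} = \left(4 - 3 \cdot 5\right) \left(-3 - \frac{2}{3}\right) 5^{2} \left(2 + 1^{2}\right) = \left(4 - 15\right) \left(- \frac{11}{3}\right) 25 \left(2 + 1\right) = \left(4 - 15\right) \left(- \frac{11}{3}\right) 25 \cdot 3 = \left(-11\right) \left(- \frac{11}{3}\right) 75 = \frac{121}{3} \cdot 75 = 3025$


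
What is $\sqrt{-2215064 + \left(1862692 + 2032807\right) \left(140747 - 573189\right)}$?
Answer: $i \sqrt{1684579593622} \approx 1.2979 \cdot 10^{6} i$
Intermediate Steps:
$\sqrt{-2215064 + \left(1862692 + 2032807\right) \left(140747 - 573189\right)} = \sqrt{-2215064 + 3895499 \left(-432442\right)} = \sqrt{-2215064 - 1684577378558} = \sqrt{-1684579593622} = i \sqrt{1684579593622}$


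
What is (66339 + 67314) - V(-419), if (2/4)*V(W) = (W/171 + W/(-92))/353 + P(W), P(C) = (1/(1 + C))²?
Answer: 426595525368068/3191814351 ≈ 1.3365e+5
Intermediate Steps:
P(C) = (1 + C)⁻²
V(W) = 2/(1 + W)² - 79*W/2776698 (V(W) = 2*((W/171 + W/(-92))/353 + (1 + W)⁻²) = 2*((W*(1/171) + W*(-1/92))*(1/353) + (1 + W)⁻²) = 2*((W/171 - W/92)*(1/353) + (1 + W)⁻²) = 2*(-79*W/15732*(1/353) + (1 + W)⁻²) = 2*(-79*W/5553396 + (1 + W)⁻²) = 2*((1 + W)⁻² - 79*W/5553396) = 2/(1 + W)² - 79*W/2776698)
(66339 + 67314) - V(-419) = (66339 + 67314) - (2/(1 - 419)² - 79/2776698*(-419)) = 133653 - (2/(-418)² + 33101/2776698) = 133653 - (2*(1/174724) + 33101/2776698) = 133653 - (1/87362 + 33101/2776698) = 133653 - 1*38086135/3191814351 = 133653 - 38086135/3191814351 = 426595525368068/3191814351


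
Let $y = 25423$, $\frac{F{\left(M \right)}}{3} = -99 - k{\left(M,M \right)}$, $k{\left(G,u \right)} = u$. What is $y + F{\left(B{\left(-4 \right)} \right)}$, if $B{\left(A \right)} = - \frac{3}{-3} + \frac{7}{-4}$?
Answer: $\frac{100513}{4} \approx 25128.0$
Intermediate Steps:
$B{\left(A \right)} = - \frac{3}{4}$ ($B{\left(A \right)} = \left(-3\right) \left(- \frac{1}{3}\right) + 7 \left(- \frac{1}{4}\right) = 1 - \frac{7}{4} = - \frac{3}{4}$)
$F{\left(M \right)} = -297 - 3 M$ ($F{\left(M \right)} = 3 \left(-99 - M\right) = -297 - 3 M$)
$y + F{\left(B{\left(-4 \right)} \right)} = 25423 - \frac{1179}{4} = \frac{100513}{4}$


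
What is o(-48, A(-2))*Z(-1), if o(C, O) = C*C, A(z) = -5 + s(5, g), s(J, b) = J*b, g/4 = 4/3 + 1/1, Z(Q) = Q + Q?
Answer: -4608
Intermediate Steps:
Z(Q) = 2*Q
g = 28/3 (g = 4*(4/3 + 1/1) = 4*(4*(⅓) + 1*1) = 4*(4/3 + 1) = 4*(7/3) = 28/3 ≈ 9.3333)
A(z) = 125/3 (A(z) = -5 + 5*(28/3) = -5 + 140/3 = 125/3)
o(C, O) = C²
o(-48, A(-2))*Z(-1) = (-48)²*(2*(-1)) = 2304*(-2) = -4608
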